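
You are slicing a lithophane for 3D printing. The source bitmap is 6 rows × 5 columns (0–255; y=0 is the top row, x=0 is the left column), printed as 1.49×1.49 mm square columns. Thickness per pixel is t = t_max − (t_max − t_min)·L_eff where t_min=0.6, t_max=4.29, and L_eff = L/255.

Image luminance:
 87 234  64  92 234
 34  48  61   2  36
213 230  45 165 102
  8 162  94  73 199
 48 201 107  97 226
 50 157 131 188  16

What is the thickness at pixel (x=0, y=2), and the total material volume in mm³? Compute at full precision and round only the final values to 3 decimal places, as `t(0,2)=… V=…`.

span = t_max - t_min = 4.29 - 0.6 = 3.690
L(0,2) = 213, L_eff = 213/255 = 0.835294
t(0,2) = 4.29 - 3.690·0.835294 = 1.208
Σt over all 6·5 pixels = 337629/4250 ≈ 79.4421176
V = pitch²·Σt = 1.49²·337629/4250 = 176.369

t(0,2)=1.208 V=176.369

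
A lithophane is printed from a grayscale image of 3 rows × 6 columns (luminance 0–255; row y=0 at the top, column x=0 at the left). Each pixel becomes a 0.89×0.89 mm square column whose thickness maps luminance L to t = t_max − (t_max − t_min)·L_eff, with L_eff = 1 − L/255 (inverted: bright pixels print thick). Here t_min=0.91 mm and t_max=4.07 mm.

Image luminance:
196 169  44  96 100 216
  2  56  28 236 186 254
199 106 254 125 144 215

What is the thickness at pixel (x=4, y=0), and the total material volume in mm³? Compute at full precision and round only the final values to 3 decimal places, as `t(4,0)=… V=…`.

t(4,0)=2.149 V=38.751

span = t_max - t_min = 4.07 - 0.91 = 3.160
L(4,0) = 100, L_eff = 1 - 100/255 = 0.607843 (inverted)
t(4,0) = 4.07 - 3.160·0.607843 = 2.149
Σt over all 3·6 pixels = 623753/12750 ≈ 48.9218039
V = pitch²·Σt = 0.89²·623753/12750 = 38.751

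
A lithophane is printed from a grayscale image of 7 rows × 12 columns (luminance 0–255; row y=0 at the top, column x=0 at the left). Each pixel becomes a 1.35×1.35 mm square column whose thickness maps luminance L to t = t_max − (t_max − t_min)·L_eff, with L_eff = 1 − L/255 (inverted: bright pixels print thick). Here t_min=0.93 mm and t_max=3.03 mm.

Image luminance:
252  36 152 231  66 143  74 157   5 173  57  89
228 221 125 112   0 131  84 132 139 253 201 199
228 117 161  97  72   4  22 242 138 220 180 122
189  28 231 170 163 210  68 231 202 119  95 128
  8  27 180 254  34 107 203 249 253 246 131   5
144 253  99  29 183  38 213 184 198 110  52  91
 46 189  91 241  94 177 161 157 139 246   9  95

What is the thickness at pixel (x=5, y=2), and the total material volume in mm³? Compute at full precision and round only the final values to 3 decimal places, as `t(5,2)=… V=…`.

span = t_max - t_min = 3.03 - 0.93 = 2.100
L(5,2) = 4, L_eff = 1 - 4/255 = 0.984314 (inverted)
t(5,2) = 3.03 - 2.100·0.984314 = 0.963
Σt over all 7·12 pixels = 147833/850 ≈ 173.9211765
V = pitch²·Σt = 1.35²·147833/850 = 316.971

t(5,2)=0.963 V=316.971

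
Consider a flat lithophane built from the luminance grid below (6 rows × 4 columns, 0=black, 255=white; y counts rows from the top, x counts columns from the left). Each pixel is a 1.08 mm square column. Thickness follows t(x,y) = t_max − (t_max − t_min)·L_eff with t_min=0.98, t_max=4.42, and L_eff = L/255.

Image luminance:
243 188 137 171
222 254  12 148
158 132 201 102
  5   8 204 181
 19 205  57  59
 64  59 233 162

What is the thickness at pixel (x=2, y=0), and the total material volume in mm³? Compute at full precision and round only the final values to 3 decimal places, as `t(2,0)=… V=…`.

span = t_max - t_min = 4.42 - 0.98 = 3.440
L(2,0) = 137, L_eff = 137/255 = 0.537255
t(2,0) = 4.42 - 3.440·0.537255 = 2.572
Σt over all 6·4 pixels = 398996/6375 ≈ 62.5876078
V = pitch²·Σt = 1.08²·398996/6375 = 73.002

t(2,0)=2.572 V=73.002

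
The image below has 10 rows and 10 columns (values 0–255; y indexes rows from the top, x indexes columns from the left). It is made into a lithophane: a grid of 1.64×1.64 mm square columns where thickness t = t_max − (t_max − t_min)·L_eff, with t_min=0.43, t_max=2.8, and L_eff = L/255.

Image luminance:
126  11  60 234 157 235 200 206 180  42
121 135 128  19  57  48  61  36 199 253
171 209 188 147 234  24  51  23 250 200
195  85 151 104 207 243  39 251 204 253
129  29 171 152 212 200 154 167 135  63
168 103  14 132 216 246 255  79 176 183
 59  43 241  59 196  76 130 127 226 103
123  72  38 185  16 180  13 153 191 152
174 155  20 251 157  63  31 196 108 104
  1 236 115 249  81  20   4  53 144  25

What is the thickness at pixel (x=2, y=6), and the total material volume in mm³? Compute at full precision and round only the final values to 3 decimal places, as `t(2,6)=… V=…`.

span = t_max - t_min = 2.8 - 0.43 = 2.370
L(2,6) = 241, L_eff = 241/255 = 0.945098
t(2,6) = 2.8 - 2.370·0.945098 = 0.560
Σt over all 10·10 pixels = 1330011/8500 ≈ 156.4718824
V = pitch²·Σt = 1.64²·1330011/8500 = 420.847

t(2,6)=0.560 V=420.847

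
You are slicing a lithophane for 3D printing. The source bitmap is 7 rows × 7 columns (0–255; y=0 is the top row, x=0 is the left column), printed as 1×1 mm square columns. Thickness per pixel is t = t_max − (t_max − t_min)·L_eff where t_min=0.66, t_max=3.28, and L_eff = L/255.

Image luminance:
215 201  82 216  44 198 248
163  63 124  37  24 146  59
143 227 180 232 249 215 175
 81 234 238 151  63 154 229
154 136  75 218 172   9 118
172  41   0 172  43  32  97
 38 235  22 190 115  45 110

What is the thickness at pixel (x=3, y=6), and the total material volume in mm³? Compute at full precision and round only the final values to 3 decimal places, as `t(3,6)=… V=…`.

span = t_max - t_min = 3.28 - 0.66 = 2.620
L(3,6) = 190, L_eff = 190/255 = 0.745098
t(3,6) = 3.28 - 2.620·0.745098 = 1.328
Σt over all 7·7 pixels = 79103/850 ≈ 93.0623529
V = pitch²·Σt = 1²·79103/850 = 93.062

t(3,6)=1.328 V=93.062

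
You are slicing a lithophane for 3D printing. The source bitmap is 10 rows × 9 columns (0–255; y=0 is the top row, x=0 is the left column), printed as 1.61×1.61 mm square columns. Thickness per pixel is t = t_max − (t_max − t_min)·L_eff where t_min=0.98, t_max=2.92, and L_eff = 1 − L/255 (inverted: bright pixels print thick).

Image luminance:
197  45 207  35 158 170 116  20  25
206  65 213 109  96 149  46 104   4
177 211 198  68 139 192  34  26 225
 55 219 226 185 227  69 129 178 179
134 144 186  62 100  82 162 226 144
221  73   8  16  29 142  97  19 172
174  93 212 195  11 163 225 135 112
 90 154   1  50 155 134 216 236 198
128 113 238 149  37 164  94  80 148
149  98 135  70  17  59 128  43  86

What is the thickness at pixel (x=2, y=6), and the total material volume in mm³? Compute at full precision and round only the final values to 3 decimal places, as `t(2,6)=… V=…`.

t(2,6)=2.593 V=449.668

span = t_max - t_min = 2.92 - 0.98 = 1.940
L(2,6) = 212, L_eff = 1 - 212/255 = 0.168627 (inverted)
t(2,6) = 2.92 - 1.940·0.168627 = 2.593
Σt over all 10·9 pixels = 2211823/12750 ≈ 173.4763137
V = pitch²·Σt = 1.61²·2211823/12750 = 449.668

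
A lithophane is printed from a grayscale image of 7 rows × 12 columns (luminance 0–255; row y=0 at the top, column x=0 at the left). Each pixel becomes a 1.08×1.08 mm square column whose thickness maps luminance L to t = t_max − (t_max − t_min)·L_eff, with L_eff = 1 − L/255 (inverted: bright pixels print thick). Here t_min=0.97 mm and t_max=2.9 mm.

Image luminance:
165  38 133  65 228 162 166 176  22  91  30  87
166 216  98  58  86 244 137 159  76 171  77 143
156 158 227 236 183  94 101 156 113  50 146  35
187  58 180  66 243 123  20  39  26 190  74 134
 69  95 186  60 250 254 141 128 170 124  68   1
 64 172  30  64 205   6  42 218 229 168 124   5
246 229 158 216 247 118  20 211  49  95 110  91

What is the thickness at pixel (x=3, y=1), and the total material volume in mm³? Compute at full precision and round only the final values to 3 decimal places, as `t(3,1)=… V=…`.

t(3,1)=1.409 V=189.075

span = t_max - t_min = 2.9 - 0.97 = 1.930
L(3,1) = 58, L_eff = 1 - 58/255 = 0.772549 (inverted)
t(3,1) = 2.9 - 1.930·0.772549 = 1.409
Σt over all 7·12 pixels = 1033394/6375 ≈ 162.1010196
V = pitch²·Σt = 1.08²·1033394/6375 = 189.075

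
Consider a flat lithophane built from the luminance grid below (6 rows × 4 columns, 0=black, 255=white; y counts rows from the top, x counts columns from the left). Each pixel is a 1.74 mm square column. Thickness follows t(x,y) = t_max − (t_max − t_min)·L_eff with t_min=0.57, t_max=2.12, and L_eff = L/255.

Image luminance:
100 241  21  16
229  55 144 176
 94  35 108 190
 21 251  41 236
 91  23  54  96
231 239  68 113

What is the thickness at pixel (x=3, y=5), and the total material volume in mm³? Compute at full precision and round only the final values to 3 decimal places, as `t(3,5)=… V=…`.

t(3,5)=1.433 V=101.172

span = t_max - t_min = 2.12 - 0.57 = 1.550
L(3,5) = 113, L_eff = 113/255 = 0.443137
t(3,5) = 2.12 - 1.550·0.443137 = 1.433
Σt over all 6·4 pixels = 401/12 ≈ 33.4166667
V = pitch²·Σt = 1.74²·401/12 = 101.172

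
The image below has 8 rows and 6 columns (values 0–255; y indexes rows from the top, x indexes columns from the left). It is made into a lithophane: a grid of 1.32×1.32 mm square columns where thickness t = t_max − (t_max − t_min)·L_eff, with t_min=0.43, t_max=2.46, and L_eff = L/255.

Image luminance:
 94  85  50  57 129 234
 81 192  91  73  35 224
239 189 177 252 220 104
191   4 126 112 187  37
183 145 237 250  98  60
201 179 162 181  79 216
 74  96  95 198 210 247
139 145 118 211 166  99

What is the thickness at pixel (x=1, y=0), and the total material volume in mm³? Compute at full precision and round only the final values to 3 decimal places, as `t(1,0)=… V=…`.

t(1,0)=1.783 V=109.035

span = t_max - t_min = 2.46 - 0.43 = 2.030
L(1,0) = 85, L_eff = 85/255 = 0.333333
t(1,0) = 2.46 - 2.030·0.333333 = 1.783
Σt over all 8·6 pixels = 132977/2125 ≈ 62.5774118
V = pitch²·Σt = 1.32²·132977/2125 = 109.035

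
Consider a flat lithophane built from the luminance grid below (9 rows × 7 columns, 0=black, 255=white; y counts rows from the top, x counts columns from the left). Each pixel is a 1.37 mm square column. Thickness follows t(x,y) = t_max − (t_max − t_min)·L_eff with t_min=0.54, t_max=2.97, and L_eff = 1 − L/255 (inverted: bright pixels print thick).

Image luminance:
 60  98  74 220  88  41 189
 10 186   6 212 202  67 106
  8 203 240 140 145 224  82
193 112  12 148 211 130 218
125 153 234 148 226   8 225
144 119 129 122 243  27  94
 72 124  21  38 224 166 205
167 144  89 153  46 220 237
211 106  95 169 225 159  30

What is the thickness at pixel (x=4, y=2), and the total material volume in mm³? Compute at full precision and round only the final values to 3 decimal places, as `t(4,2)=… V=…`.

span = t_max - t_min = 2.97 - 0.54 = 2.430
L(4,2) = 145, L_eff = 1 - 145/255 = 0.431373 (inverted)
t(4,2) = 2.97 - 2.430·0.431373 = 1.922
Σt over all 9·7 pixels = 979533/8500 ≈ 115.2391765
V = pitch²·Σt = 1.37²·979533/8500 = 216.292

t(4,2)=1.922 V=216.292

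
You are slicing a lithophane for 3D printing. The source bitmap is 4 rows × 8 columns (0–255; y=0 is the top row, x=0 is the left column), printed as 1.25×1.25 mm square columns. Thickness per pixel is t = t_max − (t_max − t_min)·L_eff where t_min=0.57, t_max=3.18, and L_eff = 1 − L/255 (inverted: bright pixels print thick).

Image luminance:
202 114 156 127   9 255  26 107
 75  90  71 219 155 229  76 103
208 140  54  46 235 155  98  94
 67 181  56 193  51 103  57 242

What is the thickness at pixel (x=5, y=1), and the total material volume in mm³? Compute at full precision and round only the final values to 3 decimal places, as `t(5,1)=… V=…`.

span = t_max - t_min = 3.18 - 0.57 = 2.610
L(5,1) = 229, L_eff = 1 - 229/255 = 0.101961 (inverted)
t(5,1) = 3.18 - 2.610·0.101961 = 2.914
Σt over all 4·8 pixels = 251259/4250 ≈ 59.1197647
V = pitch²·Σt = 1.25²·251259/4250 = 92.375

t(5,1)=2.914 V=92.375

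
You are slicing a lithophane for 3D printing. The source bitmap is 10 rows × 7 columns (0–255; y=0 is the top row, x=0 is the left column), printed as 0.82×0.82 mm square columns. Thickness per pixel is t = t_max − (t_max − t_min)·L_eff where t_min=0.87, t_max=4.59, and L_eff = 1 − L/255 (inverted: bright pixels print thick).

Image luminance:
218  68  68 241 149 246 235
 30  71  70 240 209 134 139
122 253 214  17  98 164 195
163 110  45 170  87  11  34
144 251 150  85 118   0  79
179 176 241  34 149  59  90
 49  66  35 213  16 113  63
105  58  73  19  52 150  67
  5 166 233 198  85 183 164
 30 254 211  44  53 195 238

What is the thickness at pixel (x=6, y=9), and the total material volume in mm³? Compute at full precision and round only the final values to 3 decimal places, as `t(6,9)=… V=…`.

span = t_max - t_min = 4.59 - 0.87 = 3.720
L(6,9) = 238, L_eff = 1 - 238/255 = 0.066667 (inverted)
t(6,9) = 4.59 - 3.720·0.066667 = 4.342
Σt over all 10·7 pixels = 797853/4250 ≈ 187.7301176
V = pitch²·Σt = 0.82²·797853/4250 = 126.230

t(6,9)=4.342 V=126.230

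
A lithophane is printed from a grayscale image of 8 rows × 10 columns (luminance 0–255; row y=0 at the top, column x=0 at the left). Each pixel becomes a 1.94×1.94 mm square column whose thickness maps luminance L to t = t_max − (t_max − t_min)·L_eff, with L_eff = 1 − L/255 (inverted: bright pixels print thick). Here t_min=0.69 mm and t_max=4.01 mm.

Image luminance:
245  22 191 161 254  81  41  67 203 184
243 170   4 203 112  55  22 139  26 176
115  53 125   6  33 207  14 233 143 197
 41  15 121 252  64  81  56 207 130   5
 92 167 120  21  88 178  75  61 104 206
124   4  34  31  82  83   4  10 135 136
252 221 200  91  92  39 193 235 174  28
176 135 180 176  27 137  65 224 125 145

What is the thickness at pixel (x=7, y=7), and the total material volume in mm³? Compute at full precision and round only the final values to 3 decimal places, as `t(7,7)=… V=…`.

span = t_max - t_min = 4.01 - 0.69 = 3.320
L(7,7) = 224, L_eff = 1 - 224/255 = 0.121569 (inverted)
t(7,7) = 4.01 - 3.320·0.121569 = 3.606
Σt over all 8·10 pixels = 66433/375 ≈ 177.1546667
V = pitch²·Σt = 1.94²·66433/375 = 666.739

t(7,7)=3.606 V=666.739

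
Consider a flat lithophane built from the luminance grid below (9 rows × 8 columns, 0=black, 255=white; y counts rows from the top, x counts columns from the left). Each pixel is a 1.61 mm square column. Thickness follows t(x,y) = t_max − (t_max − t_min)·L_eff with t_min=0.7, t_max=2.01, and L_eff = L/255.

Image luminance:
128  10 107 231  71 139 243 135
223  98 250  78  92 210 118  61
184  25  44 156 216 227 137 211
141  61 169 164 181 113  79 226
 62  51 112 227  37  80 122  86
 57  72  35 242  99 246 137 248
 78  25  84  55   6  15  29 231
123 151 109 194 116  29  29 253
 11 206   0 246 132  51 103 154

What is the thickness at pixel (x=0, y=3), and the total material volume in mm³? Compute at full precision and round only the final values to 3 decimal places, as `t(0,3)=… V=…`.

span = t_max - t_min = 2.01 - 0.7 = 1.310
L(0,3) = 141, L_eff = 141/255 = 0.552941
t(0,3) = 2.01 - 1.310·0.552941 = 1.286
Σt over all 9·8 pixels = 842753/8500 ≈ 99.1474118
V = pitch²·Σt = 1.61²·842753/8500 = 257.000

t(0,3)=1.286 V=257.000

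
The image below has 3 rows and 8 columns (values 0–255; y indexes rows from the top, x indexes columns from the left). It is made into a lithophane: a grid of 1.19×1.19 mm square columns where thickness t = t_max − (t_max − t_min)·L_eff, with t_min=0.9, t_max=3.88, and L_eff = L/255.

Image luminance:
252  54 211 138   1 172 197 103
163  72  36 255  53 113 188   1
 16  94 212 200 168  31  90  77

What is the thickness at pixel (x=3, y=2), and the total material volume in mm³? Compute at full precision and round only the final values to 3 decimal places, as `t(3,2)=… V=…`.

span = t_max - t_min = 3.88 - 0.9 = 2.980
L(3,2) = 200, L_eff = 200/255 = 0.784314
t(3,2) = 3.88 - 2.980·0.784314 = 1.543
Σt over all 3·8 pixels = 755627/12750 ≈ 59.2648627
V = pitch²·Σt = 1.19²·755627/12750 = 83.925

t(3,2)=1.543 V=83.925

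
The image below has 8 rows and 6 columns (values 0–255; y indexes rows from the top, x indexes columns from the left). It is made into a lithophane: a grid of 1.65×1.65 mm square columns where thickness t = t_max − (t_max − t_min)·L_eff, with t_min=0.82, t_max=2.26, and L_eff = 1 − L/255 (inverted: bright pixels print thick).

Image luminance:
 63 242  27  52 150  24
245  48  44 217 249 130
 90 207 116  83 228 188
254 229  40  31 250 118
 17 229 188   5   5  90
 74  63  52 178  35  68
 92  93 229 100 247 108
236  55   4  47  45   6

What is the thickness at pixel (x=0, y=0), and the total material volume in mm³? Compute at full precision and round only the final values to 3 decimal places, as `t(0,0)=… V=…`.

t(0,0)=1.176 V=193.114

span = t_max - t_min = 2.26 - 0.82 = 1.440
L(0,0) = 63, L_eff = 1 - 63/255 = 0.752941 (inverted)
t(0,0) = 2.26 - 1.440·0.752941 = 1.176
Σt over all 8·6 pixels = 150732/2125 ≈ 70.9327059
V = pitch²·Σt = 1.65²·150732/2125 = 193.114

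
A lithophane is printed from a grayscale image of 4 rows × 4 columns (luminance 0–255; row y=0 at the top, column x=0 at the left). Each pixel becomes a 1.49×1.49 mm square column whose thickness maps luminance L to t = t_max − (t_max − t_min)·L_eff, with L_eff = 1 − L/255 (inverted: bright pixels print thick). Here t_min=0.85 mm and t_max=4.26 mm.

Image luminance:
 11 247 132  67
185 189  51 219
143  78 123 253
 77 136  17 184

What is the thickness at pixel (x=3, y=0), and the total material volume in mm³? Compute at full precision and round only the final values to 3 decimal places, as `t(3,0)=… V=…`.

t(3,0)=1.746 V=92.895

span = t_max - t_min = 4.26 - 0.85 = 3.410
L(3,0) = 67, L_eff = 1 - 67/255 = 0.737255 (inverted)
t(3,0) = 4.26 - 3.410·0.737255 = 1.746
Σt over all 4·4 pixels = 88916/2125 ≈ 41.8428235
V = pitch²·Σt = 1.49²·88916/2125 = 92.895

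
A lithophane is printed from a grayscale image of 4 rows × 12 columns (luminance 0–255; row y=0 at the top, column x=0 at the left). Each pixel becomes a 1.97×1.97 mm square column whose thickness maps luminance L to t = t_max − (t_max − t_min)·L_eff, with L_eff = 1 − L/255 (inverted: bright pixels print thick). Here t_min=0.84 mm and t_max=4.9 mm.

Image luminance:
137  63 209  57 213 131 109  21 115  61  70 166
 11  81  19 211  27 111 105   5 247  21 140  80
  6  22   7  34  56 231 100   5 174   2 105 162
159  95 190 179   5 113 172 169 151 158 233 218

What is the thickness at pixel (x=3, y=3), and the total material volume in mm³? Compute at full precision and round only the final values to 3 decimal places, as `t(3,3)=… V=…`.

t(3,3)=3.690 V=475.067

span = t_max - t_min = 4.9 - 0.84 = 4.060
L(3,3) = 179, L_eff = 1 - 179/255 = 0.298039 (inverted)
t(3,3) = 4.9 - 4.060·0.298039 = 3.690
Σt over all 4·12 pixels = 780374/6375 ≈ 122.4116078
V = pitch²·Σt = 1.97²·780374/6375 = 475.067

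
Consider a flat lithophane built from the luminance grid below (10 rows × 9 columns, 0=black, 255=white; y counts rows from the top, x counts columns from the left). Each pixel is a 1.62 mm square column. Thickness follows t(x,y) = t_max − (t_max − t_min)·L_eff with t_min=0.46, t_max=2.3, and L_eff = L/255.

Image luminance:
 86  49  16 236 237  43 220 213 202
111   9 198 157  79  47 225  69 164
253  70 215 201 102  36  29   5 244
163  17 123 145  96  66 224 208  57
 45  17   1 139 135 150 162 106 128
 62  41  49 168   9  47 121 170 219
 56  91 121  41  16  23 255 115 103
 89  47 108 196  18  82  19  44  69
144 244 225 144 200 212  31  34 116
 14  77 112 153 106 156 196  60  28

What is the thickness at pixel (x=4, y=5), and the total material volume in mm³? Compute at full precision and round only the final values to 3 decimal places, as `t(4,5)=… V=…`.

span = t_max - t_min = 2.3 - 0.46 = 1.840
L(4,5) = 9, L_eff = 9/255 = 0.035294
t(4,5) = 2.3 - 1.840·0.035294 = 2.235
Σt over all 10·9 pixels = 853691/6375 ≈ 133.9123137
V = pitch²·Σt = 1.62²·853691/6375 = 351.439

t(4,5)=2.235 V=351.439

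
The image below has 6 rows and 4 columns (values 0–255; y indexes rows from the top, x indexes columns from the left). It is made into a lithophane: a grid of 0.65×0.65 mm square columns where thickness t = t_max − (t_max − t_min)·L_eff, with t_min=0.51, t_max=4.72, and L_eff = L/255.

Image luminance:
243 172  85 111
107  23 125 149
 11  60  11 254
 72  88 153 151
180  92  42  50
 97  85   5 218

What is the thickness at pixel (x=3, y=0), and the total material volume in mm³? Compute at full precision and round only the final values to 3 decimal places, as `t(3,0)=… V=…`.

span = t_max - t_min = 4.72 - 0.51 = 4.210
L(3,0) = 111, L_eff = 111/255 = 0.435294
t(3,0) = 4.72 - 4.210·0.435294 = 2.887
Σt over all 6·4 pixels = 26482/375 ≈ 70.6186667
V = pitch²·Σt = 0.65²·26482/375 = 29.836

t(3,0)=2.887 V=29.836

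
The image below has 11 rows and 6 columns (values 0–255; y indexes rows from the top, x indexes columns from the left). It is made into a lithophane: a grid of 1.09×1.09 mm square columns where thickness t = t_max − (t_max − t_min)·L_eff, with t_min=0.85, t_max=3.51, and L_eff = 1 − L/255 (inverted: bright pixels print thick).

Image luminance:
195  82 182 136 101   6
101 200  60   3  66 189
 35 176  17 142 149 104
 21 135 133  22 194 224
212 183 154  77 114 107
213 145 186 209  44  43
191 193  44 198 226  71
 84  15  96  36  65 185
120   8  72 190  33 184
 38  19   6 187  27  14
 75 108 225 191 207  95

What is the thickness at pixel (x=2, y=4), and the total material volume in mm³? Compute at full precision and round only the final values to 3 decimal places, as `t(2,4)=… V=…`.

span = t_max - t_min = 3.51 - 0.85 = 2.660
L(2,4) = 154, L_eff = 1 - 154/255 = 0.396078 (inverted)
t(2,4) = 3.51 - 2.660·0.396078 = 2.456
Σt over all 11·6 pixels = 286859/2125 ≈ 134.9924706
V = pitch²·Σt = 1.09²·286859/2125 = 160.385

t(2,4)=2.456 V=160.385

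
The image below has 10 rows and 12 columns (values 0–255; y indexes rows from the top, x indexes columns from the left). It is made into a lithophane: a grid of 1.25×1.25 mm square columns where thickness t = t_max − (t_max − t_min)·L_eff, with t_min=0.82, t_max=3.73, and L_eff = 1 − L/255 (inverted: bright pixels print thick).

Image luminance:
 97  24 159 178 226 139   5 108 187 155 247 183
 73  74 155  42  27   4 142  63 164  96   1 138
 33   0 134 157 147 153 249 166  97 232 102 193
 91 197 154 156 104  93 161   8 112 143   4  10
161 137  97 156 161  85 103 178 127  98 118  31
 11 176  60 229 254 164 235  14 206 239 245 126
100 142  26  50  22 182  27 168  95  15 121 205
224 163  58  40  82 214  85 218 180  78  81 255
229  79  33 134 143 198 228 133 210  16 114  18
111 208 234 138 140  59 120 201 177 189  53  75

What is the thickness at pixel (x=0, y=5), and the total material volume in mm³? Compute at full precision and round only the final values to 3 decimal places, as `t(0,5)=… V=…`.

t(0,5)=0.946 V=422.372

span = t_max - t_min = 3.73 - 0.82 = 2.910
L(0,5) = 11, L_eff = 1 - 11/255 = 0.956863 (inverted)
t(0,5) = 3.73 - 2.910·0.956863 = 0.946
Σt over all 10·12 pixels = 459541/1700 ≈ 270.3182353
V = pitch²·Σt = 1.25²·459541/1700 = 422.372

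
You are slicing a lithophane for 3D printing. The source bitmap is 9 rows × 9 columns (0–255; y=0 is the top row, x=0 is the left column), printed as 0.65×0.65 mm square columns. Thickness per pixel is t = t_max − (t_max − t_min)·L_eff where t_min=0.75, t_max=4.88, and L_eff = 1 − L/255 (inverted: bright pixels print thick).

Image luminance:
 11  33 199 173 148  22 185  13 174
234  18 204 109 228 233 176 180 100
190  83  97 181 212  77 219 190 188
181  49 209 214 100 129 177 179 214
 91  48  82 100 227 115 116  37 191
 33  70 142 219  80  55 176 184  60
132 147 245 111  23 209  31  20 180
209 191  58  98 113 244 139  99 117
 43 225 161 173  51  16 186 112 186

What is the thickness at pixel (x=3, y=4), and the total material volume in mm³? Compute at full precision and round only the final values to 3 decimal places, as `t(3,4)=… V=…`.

span = t_max - t_min = 4.88 - 0.75 = 4.130
L(3,4) = 100, L_eff = 1 - 100/255 = 0.607843 (inverted)
t(3,4) = 4.88 - 4.130·0.607843 = 2.370
Σt over all 9·9 pixels = 6040087/25500 ≈ 236.8661569
V = pitch²·Σt = 0.65²·6040087/25500 = 100.076

t(3,4)=2.370 V=100.076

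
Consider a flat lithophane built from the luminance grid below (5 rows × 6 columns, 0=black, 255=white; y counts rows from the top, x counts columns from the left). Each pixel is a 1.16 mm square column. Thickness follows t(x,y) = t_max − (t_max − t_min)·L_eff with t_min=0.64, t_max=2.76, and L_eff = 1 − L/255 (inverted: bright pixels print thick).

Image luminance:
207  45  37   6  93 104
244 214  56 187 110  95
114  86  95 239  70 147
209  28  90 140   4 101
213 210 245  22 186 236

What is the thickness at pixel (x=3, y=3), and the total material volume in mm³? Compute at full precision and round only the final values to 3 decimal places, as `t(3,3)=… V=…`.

t(3,3)=1.804 V=68.715

span = t_max - t_min = 2.76 - 0.64 = 2.120
L(3,3) = 140, L_eff = 1 - 140/255 = 0.450980 (inverted)
t(3,3) = 2.76 - 2.120·0.450980 = 1.804
Σt over all 5·6 pixels = 325549/6375 ≈ 51.0665098
V = pitch²·Σt = 1.16²·325549/6375 = 68.715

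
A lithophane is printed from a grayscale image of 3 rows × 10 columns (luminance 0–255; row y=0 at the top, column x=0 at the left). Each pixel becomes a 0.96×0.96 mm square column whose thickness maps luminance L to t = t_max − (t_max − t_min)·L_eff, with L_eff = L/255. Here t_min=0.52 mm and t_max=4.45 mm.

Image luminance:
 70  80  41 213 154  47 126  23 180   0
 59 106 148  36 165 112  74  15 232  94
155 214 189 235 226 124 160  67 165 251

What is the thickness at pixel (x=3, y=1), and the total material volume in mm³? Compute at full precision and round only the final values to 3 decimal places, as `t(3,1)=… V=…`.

span = t_max - t_min = 4.45 - 0.52 = 3.930
L(3,1) = 36, L_eff = 36/255 = 0.141176
t(3,1) = 4.45 - 3.930·0.141176 = 3.895
Σt over all 3·10 pixels = 642059/8500 ≈ 75.5363529
V = pitch²·Σt = 0.96²·642059/8500 = 69.614

t(3,1)=3.895 V=69.614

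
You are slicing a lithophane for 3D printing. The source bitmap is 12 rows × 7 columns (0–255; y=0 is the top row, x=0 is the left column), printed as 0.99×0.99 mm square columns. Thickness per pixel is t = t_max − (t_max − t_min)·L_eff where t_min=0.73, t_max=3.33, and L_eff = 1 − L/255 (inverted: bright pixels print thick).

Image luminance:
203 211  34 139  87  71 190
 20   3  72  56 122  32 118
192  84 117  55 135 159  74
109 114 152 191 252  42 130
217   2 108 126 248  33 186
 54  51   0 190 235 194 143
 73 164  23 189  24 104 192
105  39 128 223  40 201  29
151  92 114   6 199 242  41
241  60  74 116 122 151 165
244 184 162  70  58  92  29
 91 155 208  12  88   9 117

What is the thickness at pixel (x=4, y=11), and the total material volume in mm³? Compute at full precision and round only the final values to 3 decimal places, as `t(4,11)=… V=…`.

t(4,11)=1.627 V=157.813

span = t_max - t_min = 3.33 - 0.73 = 2.600
L(4,11) = 88, L_eff = 1 - 88/255 = 0.654902 (inverted)
t(4,11) = 3.33 - 2.600·0.654902 = 1.627
Σt over all 12·7 pixels = 205297/1275 ≈ 161.0172549
V = pitch²·Σt = 0.99²·205297/1275 = 157.813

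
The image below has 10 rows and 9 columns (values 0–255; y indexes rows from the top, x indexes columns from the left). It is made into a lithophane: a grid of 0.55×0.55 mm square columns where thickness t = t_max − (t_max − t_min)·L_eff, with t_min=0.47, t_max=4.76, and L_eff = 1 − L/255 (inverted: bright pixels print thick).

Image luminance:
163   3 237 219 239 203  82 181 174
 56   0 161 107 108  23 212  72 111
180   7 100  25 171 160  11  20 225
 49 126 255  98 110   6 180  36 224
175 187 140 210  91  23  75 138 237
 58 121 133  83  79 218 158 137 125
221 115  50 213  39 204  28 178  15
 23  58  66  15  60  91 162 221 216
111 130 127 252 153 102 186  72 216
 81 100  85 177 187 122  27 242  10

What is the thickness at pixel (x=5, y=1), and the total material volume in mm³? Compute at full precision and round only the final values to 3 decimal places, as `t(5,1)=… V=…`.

span = t_max - t_min = 4.76 - 0.47 = 4.290
L(5,1) = 23, L_eff = 1 - 23/255 = 0.909804 (inverted)
t(5,1) = 4.76 - 4.290·0.909804 = 0.857
Σt over all 10·9 pixels = 1943561/8500 ≈ 228.6542353
V = pitch²·Σt = 0.55²·1943561/8500 = 69.168

t(5,1)=0.857 V=69.168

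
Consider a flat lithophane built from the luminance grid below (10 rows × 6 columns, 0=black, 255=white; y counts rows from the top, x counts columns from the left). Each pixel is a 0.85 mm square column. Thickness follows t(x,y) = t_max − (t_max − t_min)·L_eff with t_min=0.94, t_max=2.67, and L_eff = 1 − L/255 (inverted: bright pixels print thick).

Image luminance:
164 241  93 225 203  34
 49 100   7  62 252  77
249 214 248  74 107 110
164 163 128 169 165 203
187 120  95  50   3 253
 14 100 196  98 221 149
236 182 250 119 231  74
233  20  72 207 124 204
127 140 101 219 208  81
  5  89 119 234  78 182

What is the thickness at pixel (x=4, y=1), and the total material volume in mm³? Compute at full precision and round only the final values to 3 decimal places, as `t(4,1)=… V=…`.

span = t_max - t_min = 2.67 - 0.94 = 1.730
L(4,1) = 252, L_eff = 1 - 252/255 = 0.011765 (inverted)
t(4,1) = 2.67 - 1.730·0.011765 = 2.650
Σt over all 10·6 pixels = 1456253/12750 ≈ 114.2159216
V = pitch²·Σt = 0.85²·1456253/12750 = 82.521

t(4,1)=2.650 V=82.521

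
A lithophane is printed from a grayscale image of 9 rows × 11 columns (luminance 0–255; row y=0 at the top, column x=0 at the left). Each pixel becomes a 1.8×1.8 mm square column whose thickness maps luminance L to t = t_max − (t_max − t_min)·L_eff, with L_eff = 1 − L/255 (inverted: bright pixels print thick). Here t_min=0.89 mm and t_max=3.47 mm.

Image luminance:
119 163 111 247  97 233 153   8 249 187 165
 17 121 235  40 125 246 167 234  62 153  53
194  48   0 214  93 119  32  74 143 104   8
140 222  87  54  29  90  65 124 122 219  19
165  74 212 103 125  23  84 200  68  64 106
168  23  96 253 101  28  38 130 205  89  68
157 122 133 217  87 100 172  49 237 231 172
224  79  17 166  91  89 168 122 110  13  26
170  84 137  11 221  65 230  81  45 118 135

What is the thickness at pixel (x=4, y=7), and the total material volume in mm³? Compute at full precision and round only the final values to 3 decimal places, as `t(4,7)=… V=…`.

t(4,7)=1.811 V=675.146

span = t_max - t_min = 3.47 - 0.89 = 2.580
L(4,7) = 91, L_eff = 1 - 91/255 = 0.643137 (inverted)
t(4,7) = 3.47 - 2.580·0.643137 = 1.811
Σt over all 9·11 pixels = 1771217/8500 ≈ 208.3784706
V = pitch²·Σt = 1.8²·1771217/8500 = 675.146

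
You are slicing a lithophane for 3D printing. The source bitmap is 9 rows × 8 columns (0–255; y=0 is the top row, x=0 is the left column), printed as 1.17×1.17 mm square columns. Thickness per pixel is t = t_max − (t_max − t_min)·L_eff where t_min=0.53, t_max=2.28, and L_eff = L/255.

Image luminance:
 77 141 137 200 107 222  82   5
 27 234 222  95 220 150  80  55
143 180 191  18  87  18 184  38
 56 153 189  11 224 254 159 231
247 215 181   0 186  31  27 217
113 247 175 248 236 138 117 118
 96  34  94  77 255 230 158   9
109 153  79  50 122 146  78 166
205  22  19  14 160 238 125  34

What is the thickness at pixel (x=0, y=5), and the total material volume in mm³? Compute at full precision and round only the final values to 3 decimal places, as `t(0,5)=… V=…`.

t(0,5)=1.505 V=136.796

span = t_max - t_min = 2.28 - 0.53 = 1.750
L(0,5) = 113, L_eff = 113/255 = 0.443137
t(0,5) = 2.28 - 1.750·0.443137 = 1.505
Σt over all 9·8 pixels = 509651/5100 ≈ 99.9315686
V = pitch²·Σt = 1.17²·509651/5100 = 136.796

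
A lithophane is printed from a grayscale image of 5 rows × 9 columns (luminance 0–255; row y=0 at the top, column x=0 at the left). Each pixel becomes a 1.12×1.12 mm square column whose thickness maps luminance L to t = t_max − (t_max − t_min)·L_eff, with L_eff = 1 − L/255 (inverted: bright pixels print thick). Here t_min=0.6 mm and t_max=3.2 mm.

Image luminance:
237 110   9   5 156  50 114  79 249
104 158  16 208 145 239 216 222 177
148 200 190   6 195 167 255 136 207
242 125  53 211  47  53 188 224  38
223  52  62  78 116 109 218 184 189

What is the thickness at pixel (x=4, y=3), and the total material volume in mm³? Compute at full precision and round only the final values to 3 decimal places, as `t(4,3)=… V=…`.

span = t_max - t_min = 3.2 - 0.6 = 2.600
L(4,3) = 47, L_eff = 1 - 47/255 = 0.815686 (inverted)
t(4,3) = 3.2 - 2.600·0.815686 = 1.079
Σt over all 5·9 pixels = 23551/255 ≈ 92.3568627
V = pitch²·Σt = 1.12²·23551/255 = 115.852

t(4,3)=1.079 V=115.852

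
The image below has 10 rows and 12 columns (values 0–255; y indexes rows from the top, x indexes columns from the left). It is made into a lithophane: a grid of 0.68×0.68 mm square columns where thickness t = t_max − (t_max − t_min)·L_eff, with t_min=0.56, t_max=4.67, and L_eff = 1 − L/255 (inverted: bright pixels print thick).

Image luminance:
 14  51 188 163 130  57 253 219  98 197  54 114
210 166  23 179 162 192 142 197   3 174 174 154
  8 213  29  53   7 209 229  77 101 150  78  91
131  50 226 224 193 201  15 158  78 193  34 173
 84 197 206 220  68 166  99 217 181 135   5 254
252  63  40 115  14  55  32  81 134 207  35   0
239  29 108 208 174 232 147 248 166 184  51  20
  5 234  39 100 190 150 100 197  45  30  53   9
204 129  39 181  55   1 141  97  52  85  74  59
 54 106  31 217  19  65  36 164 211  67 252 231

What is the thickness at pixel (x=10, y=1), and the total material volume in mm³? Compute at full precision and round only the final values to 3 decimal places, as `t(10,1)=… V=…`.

t(10,1)=3.364 V=140.056

span = t_max - t_min = 4.67 - 0.56 = 4.110
L(10,1) = 174, L_eff = 1 - 174/255 = 0.317647 (inverted)
t(10,1) = 4.67 - 4.110·0.317647 = 3.364
Σt over all 10·12 pixels = 2574551/8500 ≈ 302.8883529
V = pitch²·Σt = 0.68²·2574551/8500 = 140.056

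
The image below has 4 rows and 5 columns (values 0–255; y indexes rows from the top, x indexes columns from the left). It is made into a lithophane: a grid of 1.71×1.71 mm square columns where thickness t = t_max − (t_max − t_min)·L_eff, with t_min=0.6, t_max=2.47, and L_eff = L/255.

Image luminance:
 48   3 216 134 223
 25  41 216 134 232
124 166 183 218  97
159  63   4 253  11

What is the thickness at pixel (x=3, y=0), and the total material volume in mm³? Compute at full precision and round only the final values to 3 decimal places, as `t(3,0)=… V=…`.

t(3,0)=1.487 V=89.770

span = t_max - t_min = 2.47 - 0.6 = 1.870
L(3,0) = 134, L_eff = 134/255 = 0.525490
t(3,0) = 2.47 - 1.870·0.525490 = 1.487
Σt over all 4·5 pixels = 30.7
V = pitch²·Σt = 1.71²·30.7 = 89.770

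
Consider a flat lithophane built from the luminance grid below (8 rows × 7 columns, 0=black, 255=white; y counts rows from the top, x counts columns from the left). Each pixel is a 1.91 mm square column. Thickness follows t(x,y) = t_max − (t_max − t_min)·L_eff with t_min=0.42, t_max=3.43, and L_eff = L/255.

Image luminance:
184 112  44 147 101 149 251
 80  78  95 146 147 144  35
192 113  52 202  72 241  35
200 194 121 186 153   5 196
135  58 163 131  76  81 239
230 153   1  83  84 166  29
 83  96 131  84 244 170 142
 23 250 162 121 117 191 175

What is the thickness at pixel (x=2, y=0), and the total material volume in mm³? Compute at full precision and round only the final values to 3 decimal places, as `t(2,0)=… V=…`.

t(2,0)=2.911 V=386.677

span = t_max - t_min = 3.43 - 0.42 = 3.010
L(2,0) = 44, L_eff = 44/255 = 0.172549
t(2,0) = 3.43 - 3.010·0.172549 = 2.911
Σt over all 8·7 pixels = 105.994
V = pitch²·Σt = 1.91²·105.994 = 386.677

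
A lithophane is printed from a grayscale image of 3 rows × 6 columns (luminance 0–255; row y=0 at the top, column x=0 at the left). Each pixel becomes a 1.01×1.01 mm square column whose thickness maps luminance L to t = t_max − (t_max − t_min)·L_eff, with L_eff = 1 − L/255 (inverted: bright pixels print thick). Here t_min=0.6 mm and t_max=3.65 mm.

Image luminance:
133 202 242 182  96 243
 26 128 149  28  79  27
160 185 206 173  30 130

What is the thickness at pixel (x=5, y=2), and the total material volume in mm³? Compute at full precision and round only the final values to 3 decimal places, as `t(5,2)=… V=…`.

span = t_max - t_min = 3.65 - 0.6 = 3.050
L(5,2) = 130, L_eff = 1 - 130/255 = 0.490196 (inverted)
t(5,2) = 3.65 - 3.050·0.490196 = 2.155
Σt over all 3·6 pixels = 202639/5100 ≈ 39.7331373
V = pitch²·Σt = 1.01²·202639/5100 = 40.532

t(5,2)=2.155 V=40.532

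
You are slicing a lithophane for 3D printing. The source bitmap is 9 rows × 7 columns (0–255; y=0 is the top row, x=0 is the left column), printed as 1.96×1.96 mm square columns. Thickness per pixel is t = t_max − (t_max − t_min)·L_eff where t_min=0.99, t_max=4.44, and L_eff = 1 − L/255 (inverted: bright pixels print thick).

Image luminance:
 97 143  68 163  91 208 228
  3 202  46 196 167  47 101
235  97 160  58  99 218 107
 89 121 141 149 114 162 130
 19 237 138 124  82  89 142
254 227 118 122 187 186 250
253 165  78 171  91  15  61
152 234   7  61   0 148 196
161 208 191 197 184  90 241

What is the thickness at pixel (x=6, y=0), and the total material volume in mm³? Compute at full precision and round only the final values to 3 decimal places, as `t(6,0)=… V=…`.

span = t_max - t_min = 4.44 - 0.99 = 3.450
L(6,0) = 228, L_eff = 1 - 228/255 = 0.105882 (inverted)
t(6,0) = 4.44 - 3.450·0.105882 = 4.075
Σt over all 9·7 pixels = 153283/850 ≈ 180.3329412
V = pitch²·Σt = 1.96²·153283/850 = 692.767

t(6,0)=4.075 V=692.767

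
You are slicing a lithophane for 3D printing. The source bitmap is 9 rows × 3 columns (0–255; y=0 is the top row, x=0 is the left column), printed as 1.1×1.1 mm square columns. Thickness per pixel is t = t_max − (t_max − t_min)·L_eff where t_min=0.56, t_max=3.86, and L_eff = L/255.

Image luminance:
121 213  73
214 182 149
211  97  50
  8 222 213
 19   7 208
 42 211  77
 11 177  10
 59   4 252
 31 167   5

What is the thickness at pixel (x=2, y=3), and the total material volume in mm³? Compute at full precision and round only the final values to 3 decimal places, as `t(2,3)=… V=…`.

t(2,3)=1.104 V=78.613

span = t_max - t_min = 3.86 - 0.56 = 3.300
L(2,3) = 213, L_eff = 213/255 = 0.835294
t(2,3) = 3.86 - 3.300·0.835294 = 1.104
Σt over all 9·3 pixels = 27612/425 ≈ 64.9694118
V = pitch²·Σt = 1.1²·27612/425 = 78.613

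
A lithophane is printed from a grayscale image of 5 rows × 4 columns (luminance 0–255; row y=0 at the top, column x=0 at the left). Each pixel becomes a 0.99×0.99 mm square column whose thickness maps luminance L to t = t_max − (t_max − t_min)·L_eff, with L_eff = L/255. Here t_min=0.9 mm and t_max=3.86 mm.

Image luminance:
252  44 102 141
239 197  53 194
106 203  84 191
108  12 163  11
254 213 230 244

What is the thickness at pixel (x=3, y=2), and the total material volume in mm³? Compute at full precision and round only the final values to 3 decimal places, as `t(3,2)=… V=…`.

span = t_max - t_min = 3.86 - 0.9 = 2.960
L(3,2) = 191, L_eff = 191/255 = 0.749020
t(3,2) = 3.86 - 2.960·0.749020 = 1.643
Σt over all 5·4 pixels = 267116/6375 ≈ 41.9005490
V = pitch²·Σt = 0.99²·267116/6375 = 41.067

t(3,2)=1.643 V=41.067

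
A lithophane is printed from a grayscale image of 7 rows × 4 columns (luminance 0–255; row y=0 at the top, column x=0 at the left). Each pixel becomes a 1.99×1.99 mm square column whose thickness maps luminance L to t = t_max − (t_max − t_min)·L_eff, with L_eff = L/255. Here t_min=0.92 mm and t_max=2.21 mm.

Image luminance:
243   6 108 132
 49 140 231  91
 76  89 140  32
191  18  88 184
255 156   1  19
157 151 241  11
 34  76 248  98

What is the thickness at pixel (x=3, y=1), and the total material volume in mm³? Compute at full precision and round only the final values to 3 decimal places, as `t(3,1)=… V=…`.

t(3,1)=1.750 V=179.642

span = t_max - t_min = 2.21 - 0.92 = 1.290
L(3,1) = 91, L_eff = 91/255 = 0.356863
t(3,1) = 2.21 - 1.290·0.356863 = 1.750
Σt over all 7·4 pixels = 77117/1700 ≈ 45.3629412
V = pitch²·Σt = 1.99²·77117/1700 = 179.642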